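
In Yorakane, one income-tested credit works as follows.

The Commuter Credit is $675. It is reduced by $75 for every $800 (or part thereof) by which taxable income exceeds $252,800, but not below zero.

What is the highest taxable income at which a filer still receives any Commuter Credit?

After 8 increments the reduction is 8 × $75 = $600, leaving $75; one more increment wipes it out. Increment 8 ends at excess 8 × $800 = $6,400, so the highest qualifying income is $252,800 + $6,400 = $259,200.

$259,200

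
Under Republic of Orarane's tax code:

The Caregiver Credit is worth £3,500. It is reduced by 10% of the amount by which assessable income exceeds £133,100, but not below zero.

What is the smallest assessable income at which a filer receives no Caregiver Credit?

£168,100

The credit falls by 10% of each pound above £133,100, so it reaches zero when the excess is £3,500 / 10% = £35,000: income = £133,100 + £35,000 = £168,100.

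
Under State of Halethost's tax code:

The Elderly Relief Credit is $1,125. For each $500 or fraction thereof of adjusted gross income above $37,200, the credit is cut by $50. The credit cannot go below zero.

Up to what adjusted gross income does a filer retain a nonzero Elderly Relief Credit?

After 22 increments the reduction is 22 × $50 = $1,100, leaving $25; one more increment wipes it out. Increment 22 ends at excess 22 × $500 = $11,000, so the highest qualifying income is $37,200 + $11,000 = $48,200.

$48,200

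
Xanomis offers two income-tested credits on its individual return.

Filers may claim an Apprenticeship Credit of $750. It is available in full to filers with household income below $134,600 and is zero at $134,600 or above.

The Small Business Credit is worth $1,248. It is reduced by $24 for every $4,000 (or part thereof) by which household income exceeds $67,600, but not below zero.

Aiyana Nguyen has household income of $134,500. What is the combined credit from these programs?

Apprenticeship Credit: $134,500 is below the $134,600 cutoff, so the full $750 applies.
Small Business Credit: income exceeds $67,600 by $66,900, which is 17 full-or-partial $4,000 increments; reduction = 17 × $24 = $408, leaving $840.
Total: $750 + $840 = $1,590.

$1,590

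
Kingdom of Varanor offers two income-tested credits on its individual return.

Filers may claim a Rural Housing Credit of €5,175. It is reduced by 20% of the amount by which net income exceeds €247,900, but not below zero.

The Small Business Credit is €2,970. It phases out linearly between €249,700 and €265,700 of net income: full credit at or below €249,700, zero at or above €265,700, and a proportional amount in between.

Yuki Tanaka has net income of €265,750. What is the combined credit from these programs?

€1,605

Rural Housing Credit: 20% of the €17,850 excess over €247,900 is €3,570; credit = €5,175 − €3,570 = €1,605.
Small Business Credit: €265,750 is at or above €265,700, so the credit is €0.
Total: €1,605 + €0 = €1,605.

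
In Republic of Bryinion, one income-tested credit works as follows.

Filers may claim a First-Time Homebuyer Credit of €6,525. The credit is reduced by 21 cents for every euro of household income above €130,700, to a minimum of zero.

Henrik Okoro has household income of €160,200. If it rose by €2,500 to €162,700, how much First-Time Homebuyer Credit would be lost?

€330

At €160,200 — 21% of the €29,500 excess over €130,700 is €6,195; credit = €6,525 − €6,195 = €330.
At €162,700 — 21% of the €32,000 excess over €130,700 is €6,720 ≥ base, so the credit is €0.
Lost: €330 − €0 = €330.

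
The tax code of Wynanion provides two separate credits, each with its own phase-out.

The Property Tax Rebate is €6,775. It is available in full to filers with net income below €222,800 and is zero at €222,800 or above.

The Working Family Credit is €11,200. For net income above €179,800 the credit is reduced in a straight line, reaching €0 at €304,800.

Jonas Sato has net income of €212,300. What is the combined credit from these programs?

€15,063

Property Tax Rebate: €212,300 is below the €222,800 cutoff, so the full €6,775 applies.
Working Family Credit: €212,300 is €32,500 into a €125,000 phase-out range, leaving 92,500/125,000 of the credit: €11,200 × 92,500/125,000 = €8,288.
Total: €6,775 + €8,288 = €15,063.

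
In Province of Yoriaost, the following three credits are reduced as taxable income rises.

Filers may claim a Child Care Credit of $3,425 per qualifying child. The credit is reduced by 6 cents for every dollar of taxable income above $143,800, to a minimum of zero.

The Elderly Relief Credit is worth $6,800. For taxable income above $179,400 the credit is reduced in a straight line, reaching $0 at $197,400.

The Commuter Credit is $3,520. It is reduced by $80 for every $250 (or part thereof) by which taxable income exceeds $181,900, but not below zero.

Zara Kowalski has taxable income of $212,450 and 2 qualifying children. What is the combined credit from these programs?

$2,731

Child Care Credit: base = 2 × $3,425 = $6,850. 6% of the $68,650 excess over $143,800 is $4,119; credit = $6,850 − $4,119 = $2,731.
Elderly Relief Credit: $212,450 is at or above $197,400, so the credit is $0.
Commuter Credit: income exceeds $181,900 by $30,550 → 123 increments × $80 = $9,840 ≥ base, so the credit is $0.
Total: $2,731 + $0 + $0 = $2,731.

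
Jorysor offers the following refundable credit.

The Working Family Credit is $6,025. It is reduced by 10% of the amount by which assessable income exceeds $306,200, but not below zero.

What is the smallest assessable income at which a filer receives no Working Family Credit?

The credit falls by 10% of each dollar above $306,200, so it reaches zero when the excess is $6,025 / 10% = $60,250: income = $306,200 + $60,250 = $366,450.

$366,450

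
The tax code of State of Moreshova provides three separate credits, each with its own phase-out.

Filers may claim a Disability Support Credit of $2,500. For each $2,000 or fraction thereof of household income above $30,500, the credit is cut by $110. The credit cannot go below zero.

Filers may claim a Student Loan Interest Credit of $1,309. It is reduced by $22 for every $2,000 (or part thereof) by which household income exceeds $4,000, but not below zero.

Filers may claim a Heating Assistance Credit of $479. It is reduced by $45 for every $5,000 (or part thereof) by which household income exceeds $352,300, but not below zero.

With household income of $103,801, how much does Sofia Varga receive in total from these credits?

$688

Disability Support Credit: income exceeds $30,500 by $73,301 → 37 increments × $110 = $4,070 ≥ base, so the credit is $0.
Student Loan Interest Credit: income exceeds $4,000 by $99,801, which is 50 full-or-partial $2,000 increments; reduction = 50 × $22 = $1,100, leaving $209.
Heating Assistance Credit: $103,801 is at or below the $352,300 threshold, so the full $479 applies.
Total: $0 + $209 + $479 = $688.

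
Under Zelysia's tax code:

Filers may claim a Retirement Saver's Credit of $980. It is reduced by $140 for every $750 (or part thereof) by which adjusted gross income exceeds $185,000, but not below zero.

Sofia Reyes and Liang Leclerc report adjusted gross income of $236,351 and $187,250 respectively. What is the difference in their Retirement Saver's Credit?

$560

Sofia ($236,351): Retirement Saver's Credit: income exceeds $185,000 by $51,351 → 69 increments × $140 = $9,660 ≥ base, so the credit is $0.
Liang ($187,250): Retirement Saver's Credit: income exceeds $185,000 by $2,250, which is 3 full-or-partial $750 increments; reduction = 3 × $140 = $420, leaving $560.
Difference: |$0 − $560| = $560.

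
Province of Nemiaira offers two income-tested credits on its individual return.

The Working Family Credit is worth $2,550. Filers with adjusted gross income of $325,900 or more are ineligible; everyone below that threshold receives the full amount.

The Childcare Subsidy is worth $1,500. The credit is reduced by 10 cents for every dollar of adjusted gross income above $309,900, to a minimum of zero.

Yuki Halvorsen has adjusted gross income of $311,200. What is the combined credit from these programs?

$3,920

Working Family Credit: $311,200 is below the $325,900 cutoff, so the full $2,550 applies.
Childcare Subsidy: 10% of the $1,300 excess over $309,900 is $130; credit = $1,500 − $130 = $1,370.
Total: $2,550 + $1,370 = $3,920.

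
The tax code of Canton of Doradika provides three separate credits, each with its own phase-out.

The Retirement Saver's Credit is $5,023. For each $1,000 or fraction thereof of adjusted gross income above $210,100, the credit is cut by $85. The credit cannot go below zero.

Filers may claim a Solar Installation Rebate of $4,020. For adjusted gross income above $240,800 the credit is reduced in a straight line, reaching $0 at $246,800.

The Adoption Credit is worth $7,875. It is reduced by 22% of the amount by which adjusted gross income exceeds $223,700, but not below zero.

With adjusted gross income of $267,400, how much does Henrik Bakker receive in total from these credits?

Retirement Saver's Credit: income exceeds $210,100 by $57,300, which is 58 full-or-partial $1,000 increments; reduction = 58 × $85 = $4,930, leaving $93.
Solar Installation Rebate: $267,400 is at or above $246,800, so the credit is $0.
Adoption Credit: 22% of the $43,700 excess over $223,700 is $9,614 ≥ base, so the credit is $0.
Total: $93 + $0 + $0 = $93.

$93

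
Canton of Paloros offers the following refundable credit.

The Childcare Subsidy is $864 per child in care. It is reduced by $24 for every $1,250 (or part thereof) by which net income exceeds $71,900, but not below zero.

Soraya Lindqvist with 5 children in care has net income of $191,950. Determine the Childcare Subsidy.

Childcare Subsidy: base = 5 × $864 = $4,320. income exceeds $71,900 by $120,050, which is 97 full-or-partial $1,250 increments; reduction = 97 × $24 = $2,328, leaving $1,992.

$1,992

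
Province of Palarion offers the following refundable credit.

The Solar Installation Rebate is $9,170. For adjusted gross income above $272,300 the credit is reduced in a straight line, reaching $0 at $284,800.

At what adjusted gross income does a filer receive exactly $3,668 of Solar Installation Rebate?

$3,668 is 3,668/9,170 of the full $9,170, so 5,502/9,170 of the $12,500 range has been used: income = $272,300 + $12,500 × 5,502/9,170 = $279,800.

$279,800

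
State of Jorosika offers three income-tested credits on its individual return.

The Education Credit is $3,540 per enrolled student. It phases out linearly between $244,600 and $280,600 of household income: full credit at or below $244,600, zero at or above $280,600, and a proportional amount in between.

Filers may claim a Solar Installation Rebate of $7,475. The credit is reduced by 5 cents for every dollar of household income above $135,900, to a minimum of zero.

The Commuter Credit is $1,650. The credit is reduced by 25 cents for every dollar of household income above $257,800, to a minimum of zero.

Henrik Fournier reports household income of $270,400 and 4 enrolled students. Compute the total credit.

Education Credit: base = 4 × $3,540 = $14,160. $270,400 is $25,800 into a $36,000 phase-out range, leaving 10,200/36,000 of the credit: $14,160 × 10,200/36,000 = $4,012.
Solar Installation Rebate: 5% of the $134,500 excess over $135,900 is $6,725; credit = $7,475 − $6,725 = $750.
Commuter Credit: 25% of the $12,600 excess over $257,800 is $3,150 ≥ base, so the credit is $0.
Total: $4,012 + $750 + $0 = $4,762.

$4,762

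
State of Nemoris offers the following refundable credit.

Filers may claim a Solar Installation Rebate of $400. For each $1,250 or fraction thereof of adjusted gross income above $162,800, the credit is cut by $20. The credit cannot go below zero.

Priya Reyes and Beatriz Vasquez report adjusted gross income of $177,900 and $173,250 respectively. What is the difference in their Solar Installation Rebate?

Priya ($177,900): Solar Installation Rebate: income exceeds $162,800 by $15,100, which is 13 full-or-partial $1,250 increments; reduction = 13 × $20 = $260, leaving $140.
Beatriz ($173,250): Solar Installation Rebate: income exceeds $162,800 by $10,450, which is 9 full-or-partial $1,250 increments; reduction = 9 × $20 = $180, leaving $220.
Difference: |$140 − $220| = $80.

$80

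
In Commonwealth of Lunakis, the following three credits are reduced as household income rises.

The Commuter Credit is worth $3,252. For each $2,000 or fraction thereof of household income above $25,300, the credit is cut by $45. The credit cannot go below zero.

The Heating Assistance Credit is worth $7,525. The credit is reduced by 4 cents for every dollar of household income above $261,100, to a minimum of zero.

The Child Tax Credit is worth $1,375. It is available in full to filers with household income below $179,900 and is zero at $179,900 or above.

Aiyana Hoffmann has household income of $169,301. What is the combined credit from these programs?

$8,900

Commuter Credit: income exceeds $25,300 by $144,001 → 73 increments × $45 = $3,285 ≥ base, so the credit is $0.
Heating Assistance Credit: $169,301 is at or below the $261,100 threshold, so the full $7,525 applies.
Child Tax Credit: $169,301 is below the $179,900 cutoff, so the full $1,375 applies.
Total: $0 + $7,525 + $1,375 = $8,900.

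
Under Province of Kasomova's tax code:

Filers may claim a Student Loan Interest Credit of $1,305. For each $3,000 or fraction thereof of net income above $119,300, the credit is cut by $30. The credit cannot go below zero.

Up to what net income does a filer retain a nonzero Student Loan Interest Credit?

After 43 increments the reduction is 43 × $30 = $1,290, leaving $15; one more increment wipes it out. Increment 43 ends at excess 43 × $3,000 = $129,000, so the highest qualifying income is $119,300 + $129,000 = $248,300.

$248,300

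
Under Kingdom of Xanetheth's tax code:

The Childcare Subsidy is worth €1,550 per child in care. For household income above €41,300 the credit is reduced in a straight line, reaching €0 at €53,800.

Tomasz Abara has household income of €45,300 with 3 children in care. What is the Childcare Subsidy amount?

Childcare Subsidy: base = 3 × €1,550 = €4,650. €45,300 is €4,000 into a €12,500 phase-out range, leaving 8,500/12,500 of the credit: €4,650 × 8,500/12,500 = €3,162.

€3,162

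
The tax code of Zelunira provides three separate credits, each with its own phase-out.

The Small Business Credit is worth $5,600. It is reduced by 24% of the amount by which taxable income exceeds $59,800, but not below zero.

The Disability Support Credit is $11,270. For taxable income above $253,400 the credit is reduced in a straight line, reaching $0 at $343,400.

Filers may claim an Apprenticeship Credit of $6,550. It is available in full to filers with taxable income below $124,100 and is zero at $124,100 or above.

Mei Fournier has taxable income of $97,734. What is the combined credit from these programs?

Small Business Credit: 24% of the $37,934 excess over $59,800 is $9,104.16 ≥ base, so the credit is $0.
Disability Support Credit: $97,734 is at or below the $253,400 threshold, so the full $11,270 applies.
Apprenticeship Credit: $97,734 is below the $124,100 cutoff, so the full $6,550 applies.
Total: $0 + $11,270 + $6,550 = $17,820.

$17,820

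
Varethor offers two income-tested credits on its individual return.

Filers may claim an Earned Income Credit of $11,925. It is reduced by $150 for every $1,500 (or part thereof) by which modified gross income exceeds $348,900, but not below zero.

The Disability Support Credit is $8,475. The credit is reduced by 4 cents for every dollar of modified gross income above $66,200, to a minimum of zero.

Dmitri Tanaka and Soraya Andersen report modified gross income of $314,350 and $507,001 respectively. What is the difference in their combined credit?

$11,925

Dmitri ($314,350): Earned Income Credit: $314,350 is at or below the $348,900 threshold, so the full $11,925 applies. Disability Support Credit: 4% of the $248,150 excess over $66,200 is $9,926 ≥ base, so the credit is $0. total $11,925 + $0 = $11,925
Soraya ($507,001): Earned Income Credit: income exceeds $348,900 by $158,101 → 106 increments × $150 = $15,900 ≥ base, so the credit is $0. Disability Support Credit: 4% of the $440,801 excess over $66,200 is $17,632.04 ≥ base, so the credit is $0. total $0 + $0 = $0
Difference: |$11,925 − $0| = $11,925.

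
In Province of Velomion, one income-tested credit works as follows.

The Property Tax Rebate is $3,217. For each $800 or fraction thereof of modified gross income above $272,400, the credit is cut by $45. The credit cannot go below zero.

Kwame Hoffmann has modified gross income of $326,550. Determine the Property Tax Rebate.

Property Tax Rebate: income exceeds $272,400 by $54,150, which is 68 full-or-partial $800 increments; reduction = 68 × $45 = $3,060, leaving $157.

$157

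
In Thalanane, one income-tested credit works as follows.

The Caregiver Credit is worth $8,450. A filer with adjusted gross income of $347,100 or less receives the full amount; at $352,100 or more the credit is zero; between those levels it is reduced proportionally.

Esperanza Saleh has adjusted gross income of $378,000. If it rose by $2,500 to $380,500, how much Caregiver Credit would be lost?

$0

At $378,000 — $378,000 is at or above $352,100, so the credit is $0.
At $380,500 — $380,500 is at or above $352,100, so the credit is $0.
Lost: $0 − $0 = $0.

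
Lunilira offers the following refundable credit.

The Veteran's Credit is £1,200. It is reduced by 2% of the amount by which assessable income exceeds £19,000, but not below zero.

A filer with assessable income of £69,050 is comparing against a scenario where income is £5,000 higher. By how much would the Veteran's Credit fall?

£100

At £69,050 — 2% of the £50,050 excess over £19,000 is £1,001; credit = £1,200 − £1,001 = £199.
At £74,050 — 2% of the £55,050 excess over £19,000 is £1,101; credit = £1,200 − £1,101 = £99.
Lost: £199 − £99 = £100.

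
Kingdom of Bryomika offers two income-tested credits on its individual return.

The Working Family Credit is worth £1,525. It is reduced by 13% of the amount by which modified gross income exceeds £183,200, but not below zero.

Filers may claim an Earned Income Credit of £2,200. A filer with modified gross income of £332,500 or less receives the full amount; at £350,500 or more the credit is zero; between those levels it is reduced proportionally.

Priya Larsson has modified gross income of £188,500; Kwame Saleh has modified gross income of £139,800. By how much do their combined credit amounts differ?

£689

Priya (£188,500): Working Family Credit: 13% of the £5,300 excess over £183,200 is £689; credit = £1,525 − £689 = £836. Earned Income Credit: £188,500 is at or below the £332,500 threshold, so the full £2,200 applies. total £836 + £2,200 = £3,036
Kwame (£139,800): Working Family Credit: £139,800 is at or below the £183,200 threshold, so the full £1,525 applies. Earned Income Credit: £139,800 is at or below the £332,500 threshold, so the full £2,200 applies. total £1,525 + £2,200 = £3,725
Difference: |£3,036 − £3,725| = £689.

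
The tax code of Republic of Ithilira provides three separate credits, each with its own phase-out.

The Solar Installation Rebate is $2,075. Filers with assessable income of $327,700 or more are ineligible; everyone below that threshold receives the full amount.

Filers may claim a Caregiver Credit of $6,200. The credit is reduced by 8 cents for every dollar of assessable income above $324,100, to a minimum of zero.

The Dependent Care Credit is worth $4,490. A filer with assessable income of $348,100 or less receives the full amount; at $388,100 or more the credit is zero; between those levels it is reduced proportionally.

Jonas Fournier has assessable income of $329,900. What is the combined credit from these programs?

Solar Installation Rebate: $329,900 meets or exceeds the $327,700 cutoff, so the credit is $0.
Caregiver Credit: 8% of the $5,800 excess over $324,100 is $464; credit = $6,200 − $464 = $5,736.
Dependent Care Credit: $329,900 is at or below the $348,100 threshold, so the full $4,490 applies.
Total: $0 + $5,736 + $4,490 = $10,226.

$10,226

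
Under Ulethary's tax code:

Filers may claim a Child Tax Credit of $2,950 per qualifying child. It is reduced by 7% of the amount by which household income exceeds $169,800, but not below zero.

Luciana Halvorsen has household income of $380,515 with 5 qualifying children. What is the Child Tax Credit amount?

$0

Child Tax Credit: base = 5 × $2,950 = $14,750. 7% of the $210,715 excess over $169,800 is $14,750.05 ≥ base, so the credit is $0.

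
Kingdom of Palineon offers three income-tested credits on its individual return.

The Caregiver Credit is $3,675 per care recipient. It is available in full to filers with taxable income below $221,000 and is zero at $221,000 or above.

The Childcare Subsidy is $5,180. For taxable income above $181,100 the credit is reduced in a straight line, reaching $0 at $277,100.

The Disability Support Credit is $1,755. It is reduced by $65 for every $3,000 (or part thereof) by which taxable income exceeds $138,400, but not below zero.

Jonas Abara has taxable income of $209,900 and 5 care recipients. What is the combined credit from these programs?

Caregiver Credit: base = 5 × $3,675 = $18,375. $209,900 is below the $221,000 cutoff, so the full $18,375 applies.
Childcare Subsidy: $209,900 is $28,800 into a $96,000 phase-out range, leaving 67,200/96,000 of the credit: $5,180 × 67,200/96,000 = $3,626.
Disability Support Credit: income exceeds $138,400 by $71,500, which is 24 full-or-partial $3,000 increments; reduction = 24 × $65 = $1,560, leaving $195.
Total: $18,375 + $3,626 + $195 = $22,196.

$22,196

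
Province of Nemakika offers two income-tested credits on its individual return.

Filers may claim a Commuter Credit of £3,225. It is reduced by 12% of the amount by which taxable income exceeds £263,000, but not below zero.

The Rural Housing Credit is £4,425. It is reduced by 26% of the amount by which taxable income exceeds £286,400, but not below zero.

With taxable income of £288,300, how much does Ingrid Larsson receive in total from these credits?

Commuter Credit: 12% of the £25,300 excess over £263,000 is £3,036; credit = £3,225 − £3,036 = £189.
Rural Housing Credit: 26% of the £1,900 excess over £286,400 is £494; credit = £4,425 − £494 = £3,931.
Total: £189 + £3,931 = £4,120.

£4,120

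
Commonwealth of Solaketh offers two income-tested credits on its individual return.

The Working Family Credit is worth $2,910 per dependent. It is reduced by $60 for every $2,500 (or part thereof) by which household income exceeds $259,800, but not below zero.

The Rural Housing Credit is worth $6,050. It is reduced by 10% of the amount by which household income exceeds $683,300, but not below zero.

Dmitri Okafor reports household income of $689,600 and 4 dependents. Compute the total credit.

Working Family Credit: base = 4 × $2,910 = $11,640. income exceeds $259,800 by $429,800, which is 172 full-or-partial $2,500 increments; reduction = 172 × $60 = $10,320, leaving $1,320.
Rural Housing Credit: 10% of the $6,300 excess over $683,300 is $630; credit = $6,050 − $630 = $5,420.
Total: $1,320 + $5,420 = $6,740.

$6,740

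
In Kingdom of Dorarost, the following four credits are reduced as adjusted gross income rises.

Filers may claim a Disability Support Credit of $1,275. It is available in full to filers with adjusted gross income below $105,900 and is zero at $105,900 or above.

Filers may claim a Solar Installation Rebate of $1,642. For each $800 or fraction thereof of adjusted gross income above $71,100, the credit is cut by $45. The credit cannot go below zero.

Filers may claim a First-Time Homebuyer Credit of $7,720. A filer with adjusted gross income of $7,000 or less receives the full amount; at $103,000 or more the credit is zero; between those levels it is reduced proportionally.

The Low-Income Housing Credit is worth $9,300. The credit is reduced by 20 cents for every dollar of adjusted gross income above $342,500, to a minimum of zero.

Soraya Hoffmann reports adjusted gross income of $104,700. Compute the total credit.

$10,575

Disability Support Credit: $104,700 is below the $105,900 cutoff, so the full $1,275 applies.
Solar Installation Rebate: income exceeds $71,100 by $33,600 → 42 increments × $45 = $1,890 ≥ base, so the credit is $0.
First-Time Homebuyer Credit: $104,700 is at or above $103,000, so the credit is $0.
Low-Income Housing Credit: $104,700 is at or below the $342,500 threshold, so the full $9,300 applies.
Total: $1,275 + $0 + $0 + $9,300 = $10,575.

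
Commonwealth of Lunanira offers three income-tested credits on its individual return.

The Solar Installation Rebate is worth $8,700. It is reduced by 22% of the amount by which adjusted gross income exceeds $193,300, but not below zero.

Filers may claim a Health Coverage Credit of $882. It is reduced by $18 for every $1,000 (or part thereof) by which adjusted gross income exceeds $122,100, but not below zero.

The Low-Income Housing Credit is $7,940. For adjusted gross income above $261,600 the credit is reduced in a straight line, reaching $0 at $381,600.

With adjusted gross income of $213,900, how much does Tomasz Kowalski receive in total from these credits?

$12,108

Solar Installation Rebate: 22% of the $20,600 excess over $193,300 is $4,532; credit = $8,700 − $4,532 = $4,168.
Health Coverage Credit: income exceeds $122,100 by $91,800 → 92 increments × $18 = $1,656 ≥ base, so the credit is $0.
Low-Income Housing Credit: $213,900 is at or below the $261,600 threshold, so the full $7,940 applies.
Total: $4,168 + $0 + $7,940 = $12,108.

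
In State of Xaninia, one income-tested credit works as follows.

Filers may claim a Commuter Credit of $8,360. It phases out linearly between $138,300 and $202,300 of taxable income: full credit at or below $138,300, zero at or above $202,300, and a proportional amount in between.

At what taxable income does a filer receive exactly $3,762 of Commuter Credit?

$3,762 is 3,762/8,360 of the full $8,360, so 4,598/8,360 of the $64,000 range has been used: income = $138,300 + $64,000 × 4,598/8,360 = $173,500.

$173,500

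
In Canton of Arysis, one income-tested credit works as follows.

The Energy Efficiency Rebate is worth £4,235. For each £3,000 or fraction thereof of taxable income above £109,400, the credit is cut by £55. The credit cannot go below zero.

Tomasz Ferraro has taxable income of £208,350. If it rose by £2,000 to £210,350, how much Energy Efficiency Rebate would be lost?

£55

At £208,350 — income exceeds £109,400 by £98,950, which is 33 full-or-partial £3,000 increments; reduction = 33 × £55 = £1,815, leaving £2,420.
At £210,350 — income exceeds £109,400 by £100,950, which is 34 full-or-partial £3,000 increments; reduction = 34 × £55 = £1,870, leaving £2,365.
Lost: £2,420 − £2,365 = £55.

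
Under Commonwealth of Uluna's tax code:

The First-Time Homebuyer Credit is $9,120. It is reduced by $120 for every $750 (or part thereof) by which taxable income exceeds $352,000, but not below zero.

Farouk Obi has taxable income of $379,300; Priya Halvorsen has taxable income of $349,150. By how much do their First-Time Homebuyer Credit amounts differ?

$4,440

Farouk ($379,300): First-Time Homebuyer Credit: income exceeds $352,000 by $27,300, which is 37 full-or-partial $750 increments; reduction = 37 × $120 = $4,440, leaving $4,680.
Priya ($349,150): First-Time Homebuyer Credit: $349,150 is at or below the $352,000 threshold, so the full $9,120 applies.
Difference: |$4,680 − $9,120| = $4,440.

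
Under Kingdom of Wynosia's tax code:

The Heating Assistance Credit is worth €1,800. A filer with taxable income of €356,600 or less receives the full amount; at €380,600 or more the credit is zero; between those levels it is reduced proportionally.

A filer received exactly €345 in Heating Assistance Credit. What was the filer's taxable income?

€345 is 345/1,800 of the full €1,800, so 1,455/1,800 of the €24,000 range has been used: income = €356,600 + €24,000 × 1,455/1,800 = €376,000.

€376,000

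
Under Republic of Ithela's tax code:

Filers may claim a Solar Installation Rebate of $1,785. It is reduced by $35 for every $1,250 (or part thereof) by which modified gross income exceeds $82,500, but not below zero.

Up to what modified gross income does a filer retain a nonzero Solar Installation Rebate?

After 50 increments the reduction is 50 × $35 = $1,750, leaving $35; one more increment wipes it out. Increment 50 ends at excess 50 × $1,250 = $62,500, so the highest qualifying income is $82,500 + $62,500 = $145,000.

$145,000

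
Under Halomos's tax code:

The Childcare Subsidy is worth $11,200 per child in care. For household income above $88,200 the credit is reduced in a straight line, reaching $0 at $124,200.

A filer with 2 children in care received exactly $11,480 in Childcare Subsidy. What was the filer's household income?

$105,750

Full credit = 2 × $11,200 = $22,400.
$11,480 is 11,480/22,400 of the full $22,400, so 10,920/22,400 of the $36,000 range has been used: income = $88,200 + $36,000 × 10,920/22,400 = $105,750.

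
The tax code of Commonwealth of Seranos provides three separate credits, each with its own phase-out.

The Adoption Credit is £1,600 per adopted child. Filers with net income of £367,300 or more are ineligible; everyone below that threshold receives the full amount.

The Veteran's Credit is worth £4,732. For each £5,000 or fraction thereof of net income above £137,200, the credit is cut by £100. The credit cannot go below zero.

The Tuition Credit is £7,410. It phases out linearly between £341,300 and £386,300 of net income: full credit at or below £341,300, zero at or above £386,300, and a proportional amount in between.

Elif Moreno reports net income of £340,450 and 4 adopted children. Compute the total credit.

£14,442

Adoption Credit: base = 4 × £1,600 = £6,400. £340,450 is below the £367,300 cutoff, so the full £6,400 applies.
Veteran's Credit: income exceeds £137,200 by £203,250, which is 41 full-or-partial £5,000 increments; reduction = 41 × £100 = £4,100, leaving £632.
Tuition Credit: £340,450 is at or below the £341,300 threshold, so the full £7,410 applies.
Total: £6,400 + £632 + £7,410 = £14,442.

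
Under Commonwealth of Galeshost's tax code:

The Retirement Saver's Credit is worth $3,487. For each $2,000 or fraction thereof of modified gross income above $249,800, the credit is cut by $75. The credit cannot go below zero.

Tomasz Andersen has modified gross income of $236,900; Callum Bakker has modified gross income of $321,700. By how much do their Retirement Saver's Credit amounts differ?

Tomasz ($236,900): Retirement Saver's Credit: $236,900 is at or below the $249,800 threshold, so the full $3,487 applies.
Callum ($321,700): Retirement Saver's Credit: income exceeds $249,800 by $71,900, which is 36 full-or-partial $2,000 increments; reduction = 36 × $75 = $2,700, leaving $787.
Difference: |$3,487 − $787| = $2,700.

$2,700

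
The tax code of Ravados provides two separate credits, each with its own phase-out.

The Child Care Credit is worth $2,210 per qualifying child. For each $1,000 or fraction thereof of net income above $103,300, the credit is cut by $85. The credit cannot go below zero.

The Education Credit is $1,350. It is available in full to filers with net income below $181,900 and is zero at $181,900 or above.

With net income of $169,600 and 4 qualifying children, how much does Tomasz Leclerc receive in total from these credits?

Child Care Credit: base = 4 × $2,210 = $8,840. income exceeds $103,300 by $66,300, which is 67 full-or-partial $1,000 increments; reduction = 67 × $85 = $5,695, leaving $3,145.
Education Credit: $169,600 is below the $181,900 cutoff, so the full $1,350 applies.
Total: $3,145 + $1,350 = $4,495.

$4,495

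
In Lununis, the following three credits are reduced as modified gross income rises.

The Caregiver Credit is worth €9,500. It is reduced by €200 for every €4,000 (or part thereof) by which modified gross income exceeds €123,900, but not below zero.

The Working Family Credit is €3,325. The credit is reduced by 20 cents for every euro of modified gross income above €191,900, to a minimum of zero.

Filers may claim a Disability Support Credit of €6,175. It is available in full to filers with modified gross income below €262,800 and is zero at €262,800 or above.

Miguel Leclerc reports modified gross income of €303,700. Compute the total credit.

€500

Caregiver Credit: income exceeds €123,900 by €179,800, which is 45 full-or-partial €4,000 increments; reduction = 45 × €200 = €9,000, leaving €500.
Working Family Credit: 20% of the €111,800 excess over €191,900 is €22,360 ≥ base, so the credit is €0.
Disability Support Credit: €303,700 meets or exceeds the €262,800 cutoff, so the credit is €0.
Total: €500 + €0 + €0 = €500.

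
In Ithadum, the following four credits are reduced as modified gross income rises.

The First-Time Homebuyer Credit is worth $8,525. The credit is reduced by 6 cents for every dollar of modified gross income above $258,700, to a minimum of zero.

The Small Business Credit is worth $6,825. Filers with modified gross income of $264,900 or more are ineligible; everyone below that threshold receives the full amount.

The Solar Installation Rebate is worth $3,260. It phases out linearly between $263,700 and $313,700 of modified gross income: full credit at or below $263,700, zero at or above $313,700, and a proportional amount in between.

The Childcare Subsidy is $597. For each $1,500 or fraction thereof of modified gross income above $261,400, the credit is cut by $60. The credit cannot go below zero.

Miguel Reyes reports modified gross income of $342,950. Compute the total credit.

$3,470

First-Time Homebuyer Credit: 6% of the $84,250 excess over $258,700 is $5,055; credit = $8,525 − $5,055 = $3,470.
Small Business Credit: $342,950 meets or exceeds the $264,900 cutoff, so the credit is $0.
Solar Installation Rebate: $342,950 is at or above $313,700, so the credit is $0.
Childcare Subsidy: income exceeds $261,400 by $81,550 → 55 increments × $60 = $3,300 ≥ base, so the credit is $0.
Total: $3,470 + $0 + $0 + $0 = $3,470.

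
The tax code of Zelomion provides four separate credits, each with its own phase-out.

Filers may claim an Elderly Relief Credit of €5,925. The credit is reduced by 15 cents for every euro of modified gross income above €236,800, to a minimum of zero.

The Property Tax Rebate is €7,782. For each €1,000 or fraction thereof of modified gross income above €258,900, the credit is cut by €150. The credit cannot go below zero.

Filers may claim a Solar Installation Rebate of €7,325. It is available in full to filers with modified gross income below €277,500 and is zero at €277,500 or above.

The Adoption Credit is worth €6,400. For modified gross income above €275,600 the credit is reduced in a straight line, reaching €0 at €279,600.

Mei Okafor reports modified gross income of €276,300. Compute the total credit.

Elderly Relief Credit: 15% of the €39,500 excess over €236,800 is €5,925 ≥ base, so the credit is €0.
Property Tax Rebate: income exceeds €258,900 by €17,400, which is 18 full-or-partial €1,000 increments; reduction = 18 × €150 = €2,700, leaving €5,082.
Solar Installation Rebate: €276,300 is below the €277,500 cutoff, so the full €7,325 applies.
Adoption Credit: €276,300 is €700 into a €4,000 phase-out range, leaving 3,300/4,000 of the credit: €6,400 × 3,300/4,000 = €5,280.
Total: €0 + €5,082 + €7,325 + €5,280 = €17,687.

€17,687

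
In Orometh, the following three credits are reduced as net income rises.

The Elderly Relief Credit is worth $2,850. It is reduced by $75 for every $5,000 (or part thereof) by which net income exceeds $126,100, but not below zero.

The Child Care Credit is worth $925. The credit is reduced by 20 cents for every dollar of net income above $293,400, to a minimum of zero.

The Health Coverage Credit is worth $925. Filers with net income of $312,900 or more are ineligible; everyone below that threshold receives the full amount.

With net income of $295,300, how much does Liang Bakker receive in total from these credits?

Elderly Relief Credit: income exceeds $126,100 by $169,200, which is 34 full-or-partial $5,000 increments; reduction = 34 × $75 = $2,550, leaving $300.
Child Care Credit: 20% of the $1,900 excess over $293,400 is $380; credit = $925 − $380 = $545.
Health Coverage Credit: $295,300 is below the $312,900 cutoff, so the full $925 applies.
Total: $300 + $545 + $925 = $1,770.

$1,770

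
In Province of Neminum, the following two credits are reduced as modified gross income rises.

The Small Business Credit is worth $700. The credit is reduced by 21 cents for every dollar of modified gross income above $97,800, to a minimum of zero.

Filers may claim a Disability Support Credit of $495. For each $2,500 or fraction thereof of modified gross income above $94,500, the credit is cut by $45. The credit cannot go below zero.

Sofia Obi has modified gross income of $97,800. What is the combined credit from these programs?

$1,105

Small Business Credit: $97,800 is at or below the $97,800 threshold, so the full $700 applies.
Disability Support Credit: income exceeds $94,500 by $3,300, which is 2 full-or-partial $2,500 increments; reduction = 2 × $45 = $90, leaving $405.
Total: $700 + $405 = $1,105.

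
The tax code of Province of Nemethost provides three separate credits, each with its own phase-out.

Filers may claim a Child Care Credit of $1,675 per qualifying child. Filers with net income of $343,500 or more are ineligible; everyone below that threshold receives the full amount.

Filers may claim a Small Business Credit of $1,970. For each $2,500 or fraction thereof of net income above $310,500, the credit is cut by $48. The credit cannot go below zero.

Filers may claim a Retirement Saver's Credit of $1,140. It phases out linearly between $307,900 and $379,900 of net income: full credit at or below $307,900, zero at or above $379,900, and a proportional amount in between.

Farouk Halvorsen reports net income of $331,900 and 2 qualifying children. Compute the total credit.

$5,648

Child Care Credit: base = 2 × $1,675 = $3,350. $331,900 is below the $343,500 cutoff, so the full $3,350 applies.
Small Business Credit: income exceeds $310,500 by $21,400, which is 9 full-or-partial $2,500 increments; reduction = 9 × $48 = $432, leaving $1,538.
Retirement Saver's Credit: $331,900 is $24,000 into a $72,000 phase-out range, leaving 48,000/72,000 of the credit: $1,140 × 48,000/72,000 = $760.
Total: $3,350 + $1,538 + $760 = $5,648.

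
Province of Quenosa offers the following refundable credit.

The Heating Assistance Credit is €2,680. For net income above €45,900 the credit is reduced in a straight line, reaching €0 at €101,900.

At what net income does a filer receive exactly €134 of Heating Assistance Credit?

€134 is 134/2,680 of the full €2,680, so 2,546/2,680 of the €56,000 range has been used: income = €45,900 + €56,000 × 2,546/2,680 = €99,100.

€99,100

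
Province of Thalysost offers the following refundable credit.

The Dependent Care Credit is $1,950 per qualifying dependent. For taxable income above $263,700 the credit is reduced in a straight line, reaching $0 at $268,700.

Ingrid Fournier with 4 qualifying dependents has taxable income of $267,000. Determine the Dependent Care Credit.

$2,652

Dependent Care Credit: base = 4 × $1,950 = $7,800. $267,000 is $3,300 into a $5,000 phase-out range, leaving 1,700/5,000 of the credit: $7,800 × 1,700/5,000 = $2,652.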